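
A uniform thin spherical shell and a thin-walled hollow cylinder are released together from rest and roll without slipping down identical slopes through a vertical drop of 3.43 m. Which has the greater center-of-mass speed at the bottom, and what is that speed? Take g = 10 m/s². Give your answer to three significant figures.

the uniform thin spherical shell, at v ≈ 6.42 m/s

For rolling without slipping, Mgh = ½(1+k)Mv² where k = I/(MR²), so v = √(2gh/(1+k)).
Uniform thin spherical shell: k = 2/3, giving v = √(2×10×3.43/1.667) = 6.416 m/s.
Thin-walled hollow cylinder: k = 1, giving v = √(2×10×3.43/2) = 5.857 m/s.
The smaller k wins: the uniform thin spherical shell, at ≈ 6.42 m/s.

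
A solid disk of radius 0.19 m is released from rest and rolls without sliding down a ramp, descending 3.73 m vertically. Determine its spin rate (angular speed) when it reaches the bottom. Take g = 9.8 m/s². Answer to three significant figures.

The moment of inertia is (1/2)MR², giving k ≡ I/(MR²) = 0.5.
The rolling condition ω = v/R makes the rotational term ½I(v/R)² = ½kMv², so KE_total = ½(1+k)Mv² = (3/4)Mv².
Energy conservation Mgh = ½(1+k)Mv² gives v = √(2gh/(1+k)) = √(2 × 9.8 × 3.73 / 1.5) = 6.981 m/s.
Then ω = v/R = 6.981 / 0.19 ≈ 36.7 rad/s.

ω ≈ 36.7 rad/s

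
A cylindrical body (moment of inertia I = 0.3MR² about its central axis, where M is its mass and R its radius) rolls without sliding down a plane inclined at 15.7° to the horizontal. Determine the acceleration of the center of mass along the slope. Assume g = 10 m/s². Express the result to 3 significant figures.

Here I = 0.3MR², so the shape factor k = I/(MR²) = 0.3.
Newton's second law down the slope: Mg sinθ − f = Ma. The torque equation fR = Iα (with α = a/R) gives f = kMa.
Eliminating f: Mg sinθ = (1+k)Ma, so a = g sinθ/(1+k) = 10 × sin15.7° / 1.3 ≈ 2.08 m/s².

a ≈ 2.08 m/s²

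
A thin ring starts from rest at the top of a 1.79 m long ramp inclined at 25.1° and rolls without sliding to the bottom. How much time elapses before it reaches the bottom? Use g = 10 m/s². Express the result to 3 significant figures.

t ≈ 1.30 s

With I = MR², the ratio k = I/(MR²) is 1.
Along the incline Mg sinθ − f = Ma, and torque about the center fR = Iα = kMR²(a/R) gives f = kMa.
Hence a = g sinθ/(1+k) = 10×sin25.1°/2 = 2.121 m/s².
With constant a from rest, t = √(2L/a) = √(2·1.79/2.121) ≈ 1.30 s.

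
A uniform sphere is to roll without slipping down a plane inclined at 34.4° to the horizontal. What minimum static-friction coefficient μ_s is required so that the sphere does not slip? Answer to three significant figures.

μ_min ≈ 0.196

The moment of inertia is (2/5)MR², giving k ≡ I/(MR²) = 0.4.
Translational: Mg sinθ − f = Ma. Rotational about the CM: fR = Iα = kMRa, so f = kMa.
These give a = g sinθ/(1+k) and the required friction f = kMg sinθ/(1+k).
With N = Mg cosθ, the no-slip condition f ≤ μN gives μ_min = f/N = k tanθ/(1+k).
μ_min = 0.4 × tan34.4° / 1.4 ≈ 0.196.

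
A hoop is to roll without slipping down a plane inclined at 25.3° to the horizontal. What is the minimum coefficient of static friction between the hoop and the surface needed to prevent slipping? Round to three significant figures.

μ_min ≈ 0.236

With I = MR², the ratio k = I/(MR²) is 1.
Newton's second law down the slope: Mg sinθ − f = Ma. The torque equation fR = Iα (with α = a/R) gives f = kMa.
These give a = g sinθ/(1+k) and the required friction f = kMg sinθ/(1+k).
The normal force is N = Mg cosθ, so μ_min = f/N = k tanθ/(1+k).
μ_min = 1 × tan25.3° / 2 ≈ 0.236.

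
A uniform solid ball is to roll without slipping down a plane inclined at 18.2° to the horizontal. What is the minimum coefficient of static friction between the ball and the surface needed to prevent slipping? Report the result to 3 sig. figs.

μ_min ≈ 0.0939

With I = (2/5)MR², the ratio k = I/(MR²) is 0.4.
Translational: Mg sinθ − f = Ma. Rotational about the CM: fR = Iα = kMRa, so f = kMa.
These give a = g sinθ/(1+k) and the required friction f = kMg sinθ/(1+k).
With N = Mg cosθ, the no-slip condition f ≤ μN gives μ_min = f/N = k tanθ/(1+k).
μ_min = 0.4 × tan18.2° / 1.4 ≈ 0.0939.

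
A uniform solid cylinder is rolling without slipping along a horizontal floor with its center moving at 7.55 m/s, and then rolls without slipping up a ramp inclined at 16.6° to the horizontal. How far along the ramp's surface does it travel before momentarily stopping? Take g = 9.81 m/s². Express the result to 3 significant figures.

d ≈ 15.3 m

For this body I = (1/2)MR², i.e. k = I/(MR²) = 0.5.
Pure rolling means v = ωR; then KE = ½Mv² + ½I(v/R)² = ½(1+k)Mv² = (3/4)Mv².
Setting this equal to Mgh gives the vertical rise h = (1+k)v₀²/(2g) = 1.5×7.55²/(2×9.81) = 4.358 m.
Along the incline, d = h/sinθ = 4.358/sin16.6° ≈ 15.3 m.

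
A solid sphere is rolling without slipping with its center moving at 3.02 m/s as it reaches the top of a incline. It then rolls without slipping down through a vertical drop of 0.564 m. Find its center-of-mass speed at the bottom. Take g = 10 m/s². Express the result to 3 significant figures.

With I = (2/5)MR², the ratio k = I/(MR²) is 0.4.
Since it rolls without slipping, ω = v/R and KE = ½Mv² + ½Iω² = ½(1+k)Mv² = (7/10)Mv².
Energy conservation: (7/10)Mv₀² + Mgh = (7/10)Mv², so v² = v₀² + 2gh/(1+k).
v = √(3.02² + 2×10×0.564/1.4) = √17.18 ≈ 4.14 m/s.

v ≈ 4.14 m/s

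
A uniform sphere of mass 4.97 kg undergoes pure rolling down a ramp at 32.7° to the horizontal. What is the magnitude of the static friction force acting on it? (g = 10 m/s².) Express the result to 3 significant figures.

Here I = (2/5)MR², so the shape factor k = I/(MR²) = 0.4.
Along the incline Mg sinθ − f = Ma, and torque about the center fR = Iα = kMR²(a/R) gives f = kMa.
Combining, a = g sinθ/(1+k) and f = kMa = kMg sinθ/(1+k).
f = 0.4 × 4.97 × 10 × sin32.7° / 1.4 ≈ 7.67 N.

f ≈ 7.67 N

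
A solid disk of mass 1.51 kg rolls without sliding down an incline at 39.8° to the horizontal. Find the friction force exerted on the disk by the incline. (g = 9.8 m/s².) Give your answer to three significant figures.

f ≈ 3.16 N

Here I = (1/2)MR², so the shape factor k = I/(MR²) = 0.5.
Along the incline Mg sinθ − f = Ma, and torque about the center fR = Iα = kMR²(a/R) gives f = kMa.
Combining, a = g sinθ/(1+k) and f = kMa = kMg sinθ/(1+k).
f = 0.5 × 1.51 × 9.8 × sin39.8° / 1.5 ≈ 3.16 N.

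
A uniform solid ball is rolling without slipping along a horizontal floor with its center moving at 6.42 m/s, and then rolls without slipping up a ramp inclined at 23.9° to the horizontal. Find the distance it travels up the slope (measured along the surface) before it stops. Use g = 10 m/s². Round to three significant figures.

For this body I = (2/5)MR², i.e. k = I/(MR²) = 0.4.
Pure rolling means v = ωR; then KE = ½Mv² + ½I(v/R)² = ½(1+k)Mv² = (7/10)Mv².
Setting this equal to Mgh gives the vertical rise h = (1+k)v₀²/(2g) = 1.4×6.42²/(2×10) = 2.885 m.
The distance along the slope is d = h/sinθ = 2.885/sin23.9° ≈ 7.12 m.

d ≈ 7.12 m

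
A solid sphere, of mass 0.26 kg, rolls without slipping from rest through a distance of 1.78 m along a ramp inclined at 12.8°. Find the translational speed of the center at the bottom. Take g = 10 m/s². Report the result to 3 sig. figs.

v ≈ 2.37 m/s

The moment of inertia is (2/5)MR², giving k ≡ I/(MR²) = 0.4.
The rolling condition ω = v/R makes the rotational term ½I(v/R)² = ½kMv², so KE_total = ½(1+k)Mv² = (7/10)Mv².
The vertical drop is h = L sinθ = 1.78 × sin12.8° = 0.3944 m.
Setting Mgh = (7/10)Mv² gives v = √(2gh/(1+k)) = √(2·10·0.3944/1.4) ≈ 2.37 m/s.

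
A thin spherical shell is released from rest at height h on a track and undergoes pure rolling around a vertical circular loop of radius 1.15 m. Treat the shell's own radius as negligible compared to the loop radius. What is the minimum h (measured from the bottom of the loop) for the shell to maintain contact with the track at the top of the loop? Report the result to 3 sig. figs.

h_min ≈ 3.26 m

The moment of inertia is (2/3)MR², giving k ≡ I/(MR²) = 2/3.
At the top of the loop, the minimum-contact condition is Mg = Mv_top²/r, so v_top² = gr.
With ω = v/R, the kinetic energy at speed v is ½(1+k)Mv² = (5/6)Mv².
Energy conservation from release (height h) to the top (height 2r): Mgh = Mg(2r) + (5/6)M·gr.
Thus h_min = 2r + (1+k)r/2 = r(2 + 1.667/2) = 1.15 × 2.833 ≈ 3.26 m.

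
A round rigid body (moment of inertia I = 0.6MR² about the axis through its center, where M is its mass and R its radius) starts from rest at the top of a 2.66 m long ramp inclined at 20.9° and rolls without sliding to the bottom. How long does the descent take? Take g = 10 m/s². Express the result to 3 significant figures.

For this body I = 0.6MR², i.e. k = I/(MR²) = 0.6.
Newton's second law down the slope: Mg sinθ − f = Ma. The torque equation fR = Iα (with α = a/R) gives f = kMa.
Hence a = g sinθ/(1+k) = 10×sin20.9°/1.6 = 2.23 m/s².
With constant a from rest, t = √(2L/a) = √(2·2.66/2.23) ≈ 1.54 s.

t ≈ 1.54 s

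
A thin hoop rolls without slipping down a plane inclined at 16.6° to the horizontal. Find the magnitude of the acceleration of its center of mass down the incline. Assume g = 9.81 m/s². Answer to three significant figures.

With I = MR², the ratio k = I/(MR²) is 1.
Along the incline Mg sinθ − f = Ma, and torque about the center fR = Iα = kMR²(a/R) gives f = kMa.
Eliminating f: Mg sinθ = (1+k)Ma, so a = g sinθ/(1+k) = 9.81 × sin16.6° / 2 ≈ 1.40 m/s².

a ≈ 1.40 m/s²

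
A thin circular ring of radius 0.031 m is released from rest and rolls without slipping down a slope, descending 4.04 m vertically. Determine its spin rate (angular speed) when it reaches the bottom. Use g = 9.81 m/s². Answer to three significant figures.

With I = MR², the ratio k = I/(MR²) is 1.
Rolling without slipping gives ω = v/R, so the total kinetic energy is ½Mv² + ½Iω² = ½(1+k)Mv² = Mv².
Energy conservation Mgh = ½(1+k)Mv² gives v = √(2gh/(1+k)) = √(2 × 9.81 × 4.04 / 2) = 6.295 m/s.
Then ω = v/R = 6.295 / 0.031 ≈ 203 rad/s.

ω ≈ 203 rad/s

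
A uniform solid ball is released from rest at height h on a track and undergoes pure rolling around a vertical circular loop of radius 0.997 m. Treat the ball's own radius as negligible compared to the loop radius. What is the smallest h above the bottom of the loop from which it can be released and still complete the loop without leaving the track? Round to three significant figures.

Here I = (2/5)MR², so the shape factor k = I/(MR²) = 0.4.
At the top of the loop, the minimum-contact condition is Mg = Mv_top²/r, so v_top² = gr.
With ω = v/R, the kinetic energy at speed v is ½(1+k)Mv² = (7/10)Mv².
Energy conservation from release (height h) to the top (height 2r): Mgh = Mg(2r) + (7/10)M·gr.
Thus h_min = 2r + (1+k)r/2 = r(2 + 1.4/2) = 0.997 × 2.7 ≈ 2.69 m.

h_min ≈ 2.69 m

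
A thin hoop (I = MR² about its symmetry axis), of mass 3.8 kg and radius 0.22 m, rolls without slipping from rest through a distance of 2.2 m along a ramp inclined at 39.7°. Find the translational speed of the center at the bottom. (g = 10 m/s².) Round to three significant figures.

The moment of inertia is MR², giving k ≡ I/(MR²) = 1.
Rolling without slipping gives ω = v/R, so the total kinetic energy is ½Mv² + ½Iω² = ½(1+k)Mv² = Mv².
The vertical drop is h = L sinθ = 2.2 × sin39.7° = 1.405 m.
Setting Mgh = Mv² gives v = √(2gh/(1+k)) = √(2·10·1.405/2) ≈ 3.75 m/s.

v ≈ 3.75 m/s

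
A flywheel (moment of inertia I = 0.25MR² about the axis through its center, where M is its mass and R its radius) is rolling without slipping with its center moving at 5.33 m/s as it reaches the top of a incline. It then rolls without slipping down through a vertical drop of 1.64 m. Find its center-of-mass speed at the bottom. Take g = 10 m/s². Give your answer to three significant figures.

For this body I = 0.25MR², i.e. k = I/(MR²) = 0.25.
Pure rolling means v = ωR; then KE = ½Mv² + ½I(v/R)² = ½(1+k)Mv² = (5/8)Mv².
Energy conservation: (5/8)Mv₀² + Mgh = (5/8)Mv², so v² = v₀² + 2gh/(1+k).
v = √(5.33² + 2×10×1.64/1.25) = √54.65 ≈ 7.39 m/s.

v ≈ 7.39 m/s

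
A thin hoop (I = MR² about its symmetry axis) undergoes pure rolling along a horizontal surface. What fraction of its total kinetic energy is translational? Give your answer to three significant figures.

Here I = MR², so the shape factor k = I/(MR²) = 1.
Since ω = v/R, the translational part is ½Mv² and the rotational part is ½I(v/R)² = ½kMv²; the total is ½(1+k)Mv².
The translational fraction is therefore 1/(1+k) = 1/2 ≈ 0.500.

fraction ≈ 0.500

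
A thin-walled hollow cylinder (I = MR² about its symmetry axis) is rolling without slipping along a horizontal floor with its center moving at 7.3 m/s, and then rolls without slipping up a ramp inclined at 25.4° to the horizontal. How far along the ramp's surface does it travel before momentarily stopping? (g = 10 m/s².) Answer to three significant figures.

The moment of inertia is MR², giving k ≡ I/(MR²) = 1.
Rolling without slipping gives ω = v/R, so the total kinetic energy is ½Mv² + ½Iω² = ½(1+k)Mv² = Mv².
Setting this equal to Mgh gives the vertical rise h = (1+k)v₀²/(2g) = 2×7.3²/(2×10) = 5.329 m.
The distance along the slope is d = h/sinθ = 5.329/sin25.4° ≈ 12.4 m.

d ≈ 12.4 m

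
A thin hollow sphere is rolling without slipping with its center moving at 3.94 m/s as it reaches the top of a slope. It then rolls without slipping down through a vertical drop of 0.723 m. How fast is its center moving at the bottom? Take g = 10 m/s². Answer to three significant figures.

For this body I = (2/3)MR², i.e. k = I/(MR²) = 2/3.
Since it rolls without slipping, ω = v/R and KE = ½Mv² + ½Iω² = ½(1+k)Mv² = (5/6)Mv².
Conserving energy between top and bottom: (5/6)Mv² = (5/6)Mv₀² + Mgh, hence v² = v₀² + 2gh/(1+k).
v = √(3.94² + 2×10×0.723/1.667) = √24.2 ≈ 4.92 m/s.

v ≈ 4.92 m/s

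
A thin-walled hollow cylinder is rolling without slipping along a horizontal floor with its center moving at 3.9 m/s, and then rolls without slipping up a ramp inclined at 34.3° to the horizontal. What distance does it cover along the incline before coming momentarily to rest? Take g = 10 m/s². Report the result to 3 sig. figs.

d ≈ 2.70 m

Here I = MR², so the shape factor k = I/(MR²) = 1.
Since it rolls without slipping, ω = v/R and KE = ½Mv² + ½Iω² = ½(1+k)Mv² = Mv².
Setting this equal to Mgh gives the vertical rise h = (1+k)v₀²/(2g) = 2×3.9²/(2×10) = 1.521 m.
The distance along the slope is d = h/sinθ = 1.521/sin34.3° ≈ 2.70 m.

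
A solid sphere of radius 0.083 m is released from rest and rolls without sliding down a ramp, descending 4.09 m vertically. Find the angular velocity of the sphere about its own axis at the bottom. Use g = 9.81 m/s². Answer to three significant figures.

ω ≈ 91.2 rad/s

For this body I = (2/5)MR², i.e. k = I/(MR²) = 0.4.
Pure rolling means v = ωR; then KE = ½Mv² + ½I(v/R)² = ½(1+k)Mv² = (7/10)Mv².
Energy conservation Mgh = ½(1+k)Mv² gives v = √(2gh/(1+k)) = √(2 × 9.81 × 4.09 / 1.4) = 7.571 m/s.
The angular speed follows from ω = v/R = 7.571/0.083 ≈ 91.2 rad/s.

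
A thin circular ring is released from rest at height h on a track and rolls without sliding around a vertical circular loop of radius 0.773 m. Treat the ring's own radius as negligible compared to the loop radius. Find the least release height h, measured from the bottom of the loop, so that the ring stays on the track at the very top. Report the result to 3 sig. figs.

With I = MR², the ratio k = I/(MR²) is 1.
At the top of the loop, the minimum-contact condition is Mg = Mv_top²/r, so v_top² = gr.
With ω = v/R, the kinetic energy at speed v is ½(1+k)Mv² = Mv².
Energy conservation from release (height h) to the top (height 2r): Mgh = Mg(2r) + M·gr.
Thus h_min = 2r + (1+k)r/2 = r(2 + 2/2) = 0.773 × 3 ≈ 2.32 m.

h_min ≈ 2.32 m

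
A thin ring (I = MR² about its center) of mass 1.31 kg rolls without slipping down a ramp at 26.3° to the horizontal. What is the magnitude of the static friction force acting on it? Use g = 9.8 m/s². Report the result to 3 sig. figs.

Here I = MR², so the shape factor k = I/(MR²) = 1.
Newton's second law down the slope: Mg sinθ − f = Ma. The torque equation fR = Iα (with α = a/R) gives f = kMa.
Combining, a = g sinθ/(1+k) and f = kMa = kMg sinθ/(1+k).
f = 1 × 1.31 × 9.8 × sin26.3° / 2 ≈ 2.84 N.

f ≈ 2.84 N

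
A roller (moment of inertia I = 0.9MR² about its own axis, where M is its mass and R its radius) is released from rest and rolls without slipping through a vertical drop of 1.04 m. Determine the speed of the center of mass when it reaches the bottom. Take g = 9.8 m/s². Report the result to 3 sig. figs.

With I = 0.9MR², the ratio k = I/(MR²) is 0.9.
Rolling without slipping gives ω = v/R, so the total kinetic energy is ½Mv² + ½Iω² = ½(1+k)Mv² = (19/20)Mv².
Energy conservation: Mgh = (19/20)Mv², so v = √(2gh/(1+k)) = √(2 × 9.8 × 1.04 / 1.9) ≈ 3.28 m/s.

v ≈ 3.28 m/s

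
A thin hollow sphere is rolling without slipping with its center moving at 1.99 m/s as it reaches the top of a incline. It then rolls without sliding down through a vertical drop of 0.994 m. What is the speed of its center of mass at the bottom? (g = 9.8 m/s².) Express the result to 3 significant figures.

v ≈ 3.96 m/s

The moment of inertia is (2/3)MR², giving k ≡ I/(MR²) = 2/3.
Pure rolling means v = ωR; then KE = ½Mv² + ½I(v/R)² = ½(1+k)Mv² = (5/6)Mv².
Conserving energy between top and bottom: (5/6)Mv² = (5/6)Mv₀² + Mgh, hence v² = v₀² + 2gh/(1+k).
v = √(1.99² + 2×9.8×0.994/1.667) = √15.65 ≈ 3.96 m/s.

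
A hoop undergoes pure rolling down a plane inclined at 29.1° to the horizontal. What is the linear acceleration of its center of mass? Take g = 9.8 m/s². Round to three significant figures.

a ≈ 2.38 m/s²

Here I = MR², so the shape factor k = I/(MR²) = 1.
Newton's second law down the slope: Mg sinθ − f = Ma. The torque equation fR = Iα (with α = a/R) gives f = kMa.
Eliminating f: Mg sinθ = (1+k)Ma, so a = g sinθ/(1+k) = 9.8 × sin29.1° / 2 ≈ 2.38 m/s².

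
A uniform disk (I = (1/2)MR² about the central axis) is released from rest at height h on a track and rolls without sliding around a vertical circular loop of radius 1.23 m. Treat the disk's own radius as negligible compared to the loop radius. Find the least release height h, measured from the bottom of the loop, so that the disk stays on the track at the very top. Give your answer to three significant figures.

h_min ≈ 3.38 m

Here I = (1/2)MR², so the shape factor k = I/(MR²) = 0.5.
At the top of the loop, the minimum-contact condition is Mg = Mv_top²/r, so v_top² = gr.
With ω = v/R, the kinetic energy at speed v is ½(1+k)Mv² = (3/4)Mv².
Energy conservation from release (height h) to the top (height 2r): Mgh = Mg(2r) + (3/4)M·gr.
Thus h_min = 2r + (1+k)r/2 = r(2 + 1.5/2) = 1.23 × 2.75 ≈ 3.38 m.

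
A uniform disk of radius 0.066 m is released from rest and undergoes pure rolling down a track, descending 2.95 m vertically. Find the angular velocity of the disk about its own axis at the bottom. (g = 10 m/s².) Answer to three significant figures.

ω ≈ 95.0 rad/s

For this body I = (1/2)MR², i.e. k = I/(MR²) = 0.5.
Since it rolls without slipping, ω = v/R and KE = ½Mv² + ½Iω² = ½(1+k)Mv² = (3/4)Mv².
Energy conservation Mgh = ½(1+k)Mv² gives v = √(2gh/(1+k)) = √(2 × 10 × 2.95 / 1.5) = 6.272 m/s.
Then ω = v/R = 6.272 / 0.066 ≈ 95.0 rad/s.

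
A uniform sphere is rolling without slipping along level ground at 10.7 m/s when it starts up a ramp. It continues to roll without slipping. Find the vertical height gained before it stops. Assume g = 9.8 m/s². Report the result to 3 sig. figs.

h ≈ 8.18 m

The moment of inertia is (2/5)MR², giving k ≡ I/(MR²) = 0.4.
Rolling without slipping gives ω = v/R, so the total kinetic energy is ½Mv² + ½Iω² = ½(1+k)Mv² = (7/10)Mv².
All of this converts to potential energy at the highest point: (7/10)Mv₀² = Mgh.
Thus h = (1+k)v₀²/(2g) = 1.4 × 10.7² / (2 × 9.8) ≈ 8.18 m.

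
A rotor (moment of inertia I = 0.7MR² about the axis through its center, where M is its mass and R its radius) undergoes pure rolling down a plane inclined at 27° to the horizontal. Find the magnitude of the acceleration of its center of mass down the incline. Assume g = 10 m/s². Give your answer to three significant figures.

The moment of inertia is 0.7MR², giving k ≡ I/(MR²) = 0.7.
Translational: Mg sinθ − f = Ma. Rotational about the CM: fR = Iα = kMRa, so f = kMa.
Eliminating f: Mg sinθ = (1+k)Ma, so a = g sinθ/(1+k) = 10 × sin27° / 1.7 ≈ 2.67 m/s².

a ≈ 2.67 m/s²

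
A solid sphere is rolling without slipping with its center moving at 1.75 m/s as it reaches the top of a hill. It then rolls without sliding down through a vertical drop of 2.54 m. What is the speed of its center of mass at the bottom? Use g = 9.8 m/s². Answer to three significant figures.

v ≈ 6.21 m/s

Here I = (2/5)MR², so the shape factor k = I/(MR²) = 0.4.
The rolling condition ω = v/R makes the rotational term ½I(v/R)² = ½kMv², so KE_total = ½(1+k)Mv² = (7/10)Mv².
Energy conservation: (7/10)Mv₀² + Mgh = (7/10)Mv², so v² = v₀² + 2gh/(1+k).
v = √(1.75² + 2×9.8×2.54/1.4) = √38.62 ≈ 6.21 m/s.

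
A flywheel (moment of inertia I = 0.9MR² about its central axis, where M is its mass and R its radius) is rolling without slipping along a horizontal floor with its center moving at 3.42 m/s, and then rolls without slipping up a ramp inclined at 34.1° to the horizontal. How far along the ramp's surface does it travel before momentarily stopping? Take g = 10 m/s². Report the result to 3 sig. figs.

d ≈ 1.98 m

The moment of inertia is 0.9MR², giving k ≡ I/(MR²) = 0.9.
Rolling without slipping gives ω = v/R, so the total kinetic energy is ½Mv² + ½Iω² = ½(1+k)Mv² = (19/20)Mv².
Setting this equal to Mgh gives the vertical rise h = (1+k)v₀²/(2g) = 1.9×3.42²/(2×10) = 1.111 m.
The distance along the slope is d = h/sinθ = 1.111/sin34.1° ≈ 1.98 m.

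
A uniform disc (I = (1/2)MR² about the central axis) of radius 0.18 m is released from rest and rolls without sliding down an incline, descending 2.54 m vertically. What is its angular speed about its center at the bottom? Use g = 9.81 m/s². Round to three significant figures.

With I = (1/2)MR², the ratio k = I/(MR²) is 0.5.
The rolling condition ω = v/R makes the rotational term ½I(v/R)² = ½kMv², so KE_total = ½(1+k)Mv² = (3/4)Mv².
Energy conservation Mgh = ½(1+k)Mv² gives v = √(2gh/(1+k)) = √(2 × 9.81 × 2.54 / 1.5) = 5.764 m/s.
The angular speed follows from ω = v/R = 5.764/0.18 ≈ 32.0 rad/s.

ω ≈ 32.0 rad/s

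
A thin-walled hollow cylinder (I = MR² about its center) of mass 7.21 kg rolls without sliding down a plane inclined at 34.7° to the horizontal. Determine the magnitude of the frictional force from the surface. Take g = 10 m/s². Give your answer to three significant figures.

f ≈ 20.5 N

The moment of inertia is MR², giving k ≡ I/(MR²) = 1.
Along the incline Mg sinθ − f = Ma, and torque about the center fR = Iα = kMR²(a/R) gives f = kMa.
Combining, a = g sinθ/(1+k) and f = kMa = kMg sinθ/(1+k).
f = 1 × 7.21 × 10 × sin34.7° / 2 ≈ 20.5 N.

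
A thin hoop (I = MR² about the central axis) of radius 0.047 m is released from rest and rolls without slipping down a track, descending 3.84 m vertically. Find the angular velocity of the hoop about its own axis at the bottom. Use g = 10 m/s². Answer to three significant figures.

ω ≈ 132 rad/s

For this body I = MR², i.e. k = I/(MR²) = 1.
Pure rolling means v = ωR; then KE = ½Mv² + ½I(v/R)² = ½(1+k)Mv² = Mv².
Energy conservation Mgh = ½(1+k)Mv² gives v = √(2gh/(1+k)) = √(2 × 10 × 3.84 / 2) = 6.197 m/s.
Then ω = v/R = 6.197 / 0.047 ≈ 132 rad/s.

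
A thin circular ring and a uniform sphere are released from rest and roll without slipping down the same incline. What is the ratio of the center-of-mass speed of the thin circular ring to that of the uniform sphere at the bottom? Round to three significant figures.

Each satisfies Mgh = ½(1+k)Mv² with k = I/(MR²), so v ∝ 1/√(1+k).
For the thin circular ring k = 1; for the uniform sphere k = 0.4.
v₁/v₂ = √((1+k₂)/(1+k₁)) = √(1.4/2) ≈ 0.837.

v_ratio ≈ 0.837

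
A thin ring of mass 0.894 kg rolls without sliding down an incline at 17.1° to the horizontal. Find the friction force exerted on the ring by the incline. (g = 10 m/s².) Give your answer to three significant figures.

f ≈ 1.31 N

Here I = MR², so the shape factor k = I/(MR²) = 1.
Newton's second law down the slope: Mg sinθ − f = Ma. The torque equation fR = Iα (with α = a/R) gives f = kMa.
Combining, a = g sinθ/(1+k) and f = kMa = kMg sinθ/(1+k).
f = 1 × 0.894 × 10 × sin17.1° / 2 ≈ 1.31 N.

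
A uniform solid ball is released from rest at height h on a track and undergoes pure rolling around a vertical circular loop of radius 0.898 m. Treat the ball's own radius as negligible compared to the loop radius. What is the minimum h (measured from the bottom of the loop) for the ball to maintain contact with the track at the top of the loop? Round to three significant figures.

h_min ≈ 2.42 m

With I = (2/5)MR², the ratio k = I/(MR²) is 0.4.
At the top of the loop, the minimum-contact condition is Mg = Mv_top²/r, so v_top² = gr.
With ω = v/R, the kinetic energy at speed v is ½(1+k)Mv² = (7/10)Mv².
Energy conservation from release (height h) to the top (height 2r): Mgh = Mg(2r) + (7/10)M·gr.
Thus h_min = 2r + (1+k)r/2 = r(2 + 1.4/2) = 0.898 × 2.7 ≈ 2.42 m.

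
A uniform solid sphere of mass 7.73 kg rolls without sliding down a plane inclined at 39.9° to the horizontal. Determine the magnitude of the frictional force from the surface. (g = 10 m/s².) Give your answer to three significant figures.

f ≈ 14.2 N

Here I = (2/5)MR², so the shape factor k = I/(MR²) = 0.4.
Newton's second law down the slope: Mg sinθ − f = Ma. The torque equation fR = Iα (with α = a/R) gives f = kMa.
Combining, a = g sinθ/(1+k) and f = kMa = kMg sinθ/(1+k).
f = 0.4 × 7.73 × 10 × sin39.9° / 1.4 ≈ 14.2 N.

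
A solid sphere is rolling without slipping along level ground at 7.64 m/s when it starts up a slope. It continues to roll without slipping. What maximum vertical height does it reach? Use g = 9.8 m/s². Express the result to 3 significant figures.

With I = (2/5)MR², the ratio k = I/(MR²) is 0.4.
Pure rolling means v = ωR; then KE = ½Mv² + ½I(v/R)² = ½(1+k)Mv² = (7/10)Mv².
At the top the kinetic energy is zero, so (7/10)Mv₀² = Mgh.
Thus h = (1+k)v₀²/(2g) = 1.4 × 7.64² / (2 × 9.8) ≈ 4.17 m.

h ≈ 4.17 m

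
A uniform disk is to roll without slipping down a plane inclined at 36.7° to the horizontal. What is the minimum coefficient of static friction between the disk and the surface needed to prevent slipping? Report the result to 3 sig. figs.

μ_min ≈ 0.248

Here I = (1/2)MR², so the shape factor k = I/(MR²) = 0.5.
Translational: Mg sinθ − f = Ma. Rotational about the CM: fR = Iα = kMRa, so f = kMa.
These give a = g sinθ/(1+k) and the required friction f = kMg sinθ/(1+k).
The normal force is N = Mg cosθ, so μ_min = f/N = k tanθ/(1+k).
μ_min = 0.5 × tan36.7° / 1.5 ≈ 0.248.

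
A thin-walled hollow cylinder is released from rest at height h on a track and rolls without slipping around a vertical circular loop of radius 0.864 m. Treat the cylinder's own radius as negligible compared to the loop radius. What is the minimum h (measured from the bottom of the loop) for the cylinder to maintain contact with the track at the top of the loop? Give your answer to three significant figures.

h_min ≈ 2.59 m

For this body I = MR², i.e. k = I/(MR²) = 1.
At the top, contact is just lost when gravity alone supplies the centripetal force: Mg = Mv_top²/r, i.e. v_top² = gr.
With ω = v/R, the kinetic energy at speed v is ½(1+k)Mv² = Mv².
Energy conservation from release (height h) to the top (height 2r): Mgh = Mg(2r) + M·gr.
Thus h_min = 2r + (1+k)r/2 = r(2 + 2/2) = 0.864 × 3 ≈ 2.59 m.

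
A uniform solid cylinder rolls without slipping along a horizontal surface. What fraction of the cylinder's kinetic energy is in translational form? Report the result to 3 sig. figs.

fraction ≈ 0.667

Here I = (1/2)MR², so the shape factor k = I/(MR²) = 0.5.
With ω = v/R, KE_trans = ½Mv² and KE_rot = ½Iω² = ½kMv², so KE_total = ½(1+k)Mv².
The translational fraction is therefore 1/(1+k) = 1/1.5 ≈ 0.667.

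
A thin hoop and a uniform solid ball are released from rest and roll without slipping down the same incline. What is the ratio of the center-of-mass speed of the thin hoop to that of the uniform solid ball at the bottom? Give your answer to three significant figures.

v_ratio ≈ 0.837

Each satisfies Mgh = ½(1+k)Mv² with k = I/(MR²), so v ∝ 1/√(1+k).
For the thin hoop k = 1; for the uniform solid ball k = 0.4.
v₁/v₂ = √((1+k₂)/(1+k₁)) = √(1.4/2) ≈ 0.837.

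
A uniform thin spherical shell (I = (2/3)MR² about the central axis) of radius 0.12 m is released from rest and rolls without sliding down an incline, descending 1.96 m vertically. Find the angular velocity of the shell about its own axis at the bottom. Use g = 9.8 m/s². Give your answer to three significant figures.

With I = (2/3)MR², the ratio k = I/(MR²) is 2/3.
The rolling condition ω = v/R makes the rotational term ½I(v/R)² = ½kMv², so KE_total = ½(1+k)Mv² = (5/6)Mv².
Energy conservation Mgh = ½(1+k)Mv² gives v = √(2gh/(1+k)) = √(2 × 9.8 × 1.96 / 1.667) = 4.801 m/s.
The angular speed follows from ω = v/R = 4.801/0.12 ≈ 40.0 rad/s.

ω ≈ 40.0 rad/s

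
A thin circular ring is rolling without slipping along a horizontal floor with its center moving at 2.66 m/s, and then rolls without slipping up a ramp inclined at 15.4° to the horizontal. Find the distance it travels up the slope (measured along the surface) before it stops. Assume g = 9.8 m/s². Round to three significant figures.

The moment of inertia is MR², giving k ≡ I/(MR²) = 1.
Pure rolling means v = ωR; then KE = ½Mv² + ½I(v/R)² = ½(1+k)Mv² = Mv².
Setting this equal to Mgh gives the vertical rise h = (1+k)v₀²/(2g) = 2×2.66²/(2×9.8) = 0.722 m.
Along the incline, d = h/sinθ = 0.722/sin15.4° ≈ 2.72 m.

d ≈ 2.72 m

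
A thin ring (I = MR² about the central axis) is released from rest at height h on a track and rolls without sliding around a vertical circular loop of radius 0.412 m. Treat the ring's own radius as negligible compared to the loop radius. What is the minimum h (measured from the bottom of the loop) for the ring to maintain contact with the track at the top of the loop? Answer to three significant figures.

For this body I = MR², i.e. k = I/(MR²) = 1.
At the top of the loop, the minimum-contact condition is Mg = Mv_top²/r, so v_top² = gr.
With ω = v/R, the kinetic energy at speed v is ½(1+k)Mv² = Mv².
Energy conservation from release (height h) to the top (height 2r): Mgh = Mg(2r) + M·gr.
Thus h_min = 2r + (1+k)r/2 = r(2 + 2/2) = 0.412 × 3 ≈ 1.24 m.

h_min ≈ 1.24 m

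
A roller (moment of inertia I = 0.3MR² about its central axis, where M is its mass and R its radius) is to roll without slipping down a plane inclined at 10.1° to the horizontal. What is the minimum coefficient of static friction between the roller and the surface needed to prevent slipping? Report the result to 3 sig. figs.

μ_min ≈ 0.0411

The moment of inertia is 0.3MR², giving k ≡ I/(MR²) = 0.3.
Along the incline Mg sinθ − f = Ma, and torque about the center fR = Iα = kMR²(a/R) gives f = kMa.
These give a = g sinθ/(1+k) and the required friction f = kMg sinθ/(1+k).
The normal force is N = Mg cosθ, so μ_min = f/N = k tanθ/(1+k).
μ_min = 0.3 × tan10.1° / 1.3 ≈ 0.0411.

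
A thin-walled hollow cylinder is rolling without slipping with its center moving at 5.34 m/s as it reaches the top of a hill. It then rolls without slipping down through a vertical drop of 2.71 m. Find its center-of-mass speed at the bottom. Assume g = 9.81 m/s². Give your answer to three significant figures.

The moment of inertia is MR², giving k ≡ I/(MR²) = 1.
Since it rolls without slipping, ω = v/R and KE = ½Mv² + ½Iω² = ½(1+k)Mv² = Mv².
Energy conservation: Mv₀² + Mgh = Mv², so v² = v₀² + 2gh/(1+k).
v = √(5.34² + 2×9.81×2.71/2) = √55.1 ≈ 7.42 m/s.

v ≈ 7.42 m/s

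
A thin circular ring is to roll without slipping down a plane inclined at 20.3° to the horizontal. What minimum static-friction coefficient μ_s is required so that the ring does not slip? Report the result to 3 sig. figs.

μ_min ≈ 0.185

With I = MR², the ratio k = I/(MR²) is 1.
Along the incline Mg sinθ − f = Ma, and torque about the center fR = Iα = kMR²(a/R) gives f = kMa.
These give a = g sinθ/(1+k) and the required friction f = kMg sinθ/(1+k).
With N = Mg cosθ, the no-slip condition f ≤ μN gives μ_min = f/N = k tanθ/(1+k).
μ_min = 1 × tan20.3° / 2 ≈ 0.185.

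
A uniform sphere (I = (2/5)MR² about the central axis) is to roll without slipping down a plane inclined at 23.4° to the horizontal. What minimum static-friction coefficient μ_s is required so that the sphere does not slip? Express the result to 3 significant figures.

μ_min ≈ 0.124

For this body I = (2/5)MR², i.e. k = I/(MR²) = 0.4.
Along the incline Mg sinθ − f = Ma, and torque about the center fR = Iα = kMR²(a/R) gives f = kMa.
These give a = g sinθ/(1+k) and the required friction f = kMg sinθ/(1+k).
With N = Mg cosθ, the no-slip condition f ≤ μN gives μ_min = f/N = k tanθ/(1+k).
μ_min = 0.4 × tan23.4° / 1.4 ≈ 0.124.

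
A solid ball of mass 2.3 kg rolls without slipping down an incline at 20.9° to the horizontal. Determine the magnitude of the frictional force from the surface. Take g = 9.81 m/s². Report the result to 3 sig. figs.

f ≈ 2.30 N

For this body I = (2/5)MR², i.e. k = I/(MR²) = 0.4.
Translational: Mg sinθ − f = Ma. Rotational about the CM: fR = Iα = kMRa, so f = kMa.
Combining, a = g sinθ/(1+k) and f = kMa = kMg sinθ/(1+k).
f = 0.4 × 2.3 × 9.81 × sin20.9° / 1.4 ≈ 2.30 N.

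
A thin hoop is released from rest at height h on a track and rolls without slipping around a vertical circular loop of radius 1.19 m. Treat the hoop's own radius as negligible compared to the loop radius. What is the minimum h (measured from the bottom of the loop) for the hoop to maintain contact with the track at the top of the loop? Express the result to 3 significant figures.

Here I = MR², so the shape factor k = I/(MR²) = 1.
At the top of the loop, the minimum-contact condition is Mg = Mv_top²/r, so v_top² = gr.
With ω = v/R, the kinetic energy at speed v is ½(1+k)Mv² = Mv².
Energy conservation from release (height h) to the top (height 2r): Mgh = Mg(2r) + M·gr.
Thus h_min = 2r + (1+k)r/2 = r(2 + 2/2) = 1.19 × 3 ≈ 3.57 m.

h_min ≈ 3.57 m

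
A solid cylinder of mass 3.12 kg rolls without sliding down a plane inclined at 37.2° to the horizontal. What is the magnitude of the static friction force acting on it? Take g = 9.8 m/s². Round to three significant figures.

Here I = (1/2)MR², so the shape factor k = I/(MR²) = 0.5.
Newton's second law down the slope: Mg sinθ − f = Ma. The torque equation fR = Iα (with α = a/R) gives f = kMa.
Combining, a = g sinθ/(1+k) and f = kMa = kMg sinθ/(1+k).
f = 0.5 × 3.12 × 9.8 × sin37.2° / 1.5 ≈ 6.16 N.

f ≈ 6.16 N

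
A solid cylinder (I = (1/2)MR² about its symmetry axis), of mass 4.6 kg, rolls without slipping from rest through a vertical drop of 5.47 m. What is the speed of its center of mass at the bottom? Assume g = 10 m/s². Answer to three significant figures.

With I = (1/2)MR², the ratio k = I/(MR²) is 0.5.
Pure rolling means v = ωR; then KE = ½Mv² + ½I(v/R)² = ½(1+k)Mv² = (3/4)Mv².
Setting Mgh = (3/4)Mv² gives v = √(2gh/(1+k)) = √(2·10·5.47/1.5) ≈ 8.54 m/s.

v ≈ 8.54 m/s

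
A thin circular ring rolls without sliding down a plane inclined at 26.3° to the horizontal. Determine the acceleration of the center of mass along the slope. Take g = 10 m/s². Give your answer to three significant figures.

a ≈ 2.22 m/s²

With I = MR², the ratio k = I/(MR²) is 1.
Newton's second law down the slope: Mg sinθ − f = Ma. The torque equation fR = Iα (with α = a/R) gives f = kMa.
Eliminating f: Mg sinθ = (1+k)Ma, so a = g sinθ/(1+k) = 10 × sin26.3° / 2 ≈ 2.22 m/s².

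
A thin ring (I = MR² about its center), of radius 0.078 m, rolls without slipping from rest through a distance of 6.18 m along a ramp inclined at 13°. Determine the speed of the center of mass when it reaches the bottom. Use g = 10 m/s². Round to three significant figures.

v ≈ 3.73 m/s

Here I = MR², so the shape factor k = I/(MR²) = 1.
The rolling condition ω = v/R makes the rotational term ½I(v/R)² = ½kMv², so KE_total = ½(1+k)Mv² = Mv².
The vertical drop is h = L sinθ = 6.18 × sin13° = 1.39 m.
Energy conservation: Mgh = Mv², so v = √(2gh/(1+k)) = √(2 × 10 × 1.39 / 2) ≈ 3.73 m/s.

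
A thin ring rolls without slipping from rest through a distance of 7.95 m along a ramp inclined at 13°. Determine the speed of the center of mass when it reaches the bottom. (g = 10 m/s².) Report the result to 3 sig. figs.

v ≈ 4.23 m/s

For this body I = MR², i.e. k = I/(MR²) = 1.
The rolling condition ω = v/R makes the rotational term ½I(v/R)² = ½kMv², so KE_total = ½(1+k)Mv² = Mv².
The vertical drop is h = L sinθ = 7.95 × sin13° = 1.788 m.
Setting Mgh = Mv² gives v = √(2gh/(1+k)) = √(2·10·1.788/2) ≈ 4.23 m/s.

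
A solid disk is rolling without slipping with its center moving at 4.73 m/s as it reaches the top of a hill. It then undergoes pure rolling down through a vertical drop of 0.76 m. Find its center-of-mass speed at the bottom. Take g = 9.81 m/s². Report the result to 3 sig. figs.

v ≈ 5.68 m/s

Here I = (1/2)MR², so the shape factor k = I/(MR²) = 0.5.
The rolling condition ω = v/R makes the rotational term ½I(v/R)² = ½kMv², so KE_total = ½(1+k)Mv² = (3/4)Mv².
Energy conservation: (3/4)Mv₀² + Mgh = (3/4)Mv², so v² = v₀² + 2gh/(1+k).
v = √(4.73² + 2×9.81×0.76/1.5) = √32.31 ≈ 5.68 m/s.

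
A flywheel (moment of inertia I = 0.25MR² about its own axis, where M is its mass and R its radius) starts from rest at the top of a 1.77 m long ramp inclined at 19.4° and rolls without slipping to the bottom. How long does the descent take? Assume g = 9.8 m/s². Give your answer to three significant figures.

Here I = 0.25MR², so the shape factor k = I/(MR²) = 0.25.
Along the incline Mg sinθ − f = Ma, and torque about the center fR = Iα = kMR²(a/R) gives f = kMa.
Hence a = g sinθ/(1+k) = 9.8×sin19.4°/1.25 = 2.604 m/s².
With constant a from rest, t = √(2L/a) = √(2·1.77/2.604) ≈ 1.17 s.

t ≈ 1.17 s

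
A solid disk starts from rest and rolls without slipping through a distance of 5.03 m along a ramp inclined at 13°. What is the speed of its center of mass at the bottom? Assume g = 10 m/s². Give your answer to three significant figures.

With I = (1/2)MR², the ratio k = I/(MR²) is 0.5.
Pure rolling means v = ωR; then KE = ½Mv² + ½I(v/R)² = ½(1+k)Mv² = (3/4)Mv².
The vertical drop is h = L sinθ = 5.03 × sin13° = 1.132 m.
Setting Mgh = (3/4)Mv² gives v = √(2gh/(1+k)) = √(2·10·1.132/1.5) ≈ 3.88 m/s.

v ≈ 3.88 m/s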